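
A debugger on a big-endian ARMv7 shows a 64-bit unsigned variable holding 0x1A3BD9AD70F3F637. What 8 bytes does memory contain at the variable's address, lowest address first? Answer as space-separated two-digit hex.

Split into bytes (most-significant first): 1A 3B D9 AD 70 F3 F6 37.
In big-endian order the high byte comes first in memory.
So the memory order matches the most-significant-first order: 1A 3B D9 AD 70 F3 F6 37.

1A 3B D9 AD 70 F3 F6 37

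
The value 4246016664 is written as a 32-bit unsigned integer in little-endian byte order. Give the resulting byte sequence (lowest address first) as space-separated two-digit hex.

4246016664 in hexadecimal, padded to 32 bits, is 0xFD151298.
Split into bytes (most-significant first): FD 15 12 98.
Little-endian stores the least-significant byte at the lowest address.
So at ascending addresses the bytes are 98 12 15 FD.

98 12 15 FD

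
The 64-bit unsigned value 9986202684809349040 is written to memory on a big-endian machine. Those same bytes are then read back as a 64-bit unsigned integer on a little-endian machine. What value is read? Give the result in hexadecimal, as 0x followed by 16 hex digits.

0xB0071DC36E1E968A

9986202684809349040 in 64-bit hexadecimal is 0x8A961E6EC31D07B0.
Stored big-endian, the bytes at ascending addresses are 8A 96 1E 6E C3 1D 07 B0.
Read back as little-endian, the first byte is least significant, giving 0xB0071DC36E1E968A.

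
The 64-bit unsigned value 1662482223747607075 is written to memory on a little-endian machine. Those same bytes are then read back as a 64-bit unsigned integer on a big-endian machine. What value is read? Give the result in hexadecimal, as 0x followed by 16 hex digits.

1662482223747607075 in 64-bit hexadecimal is 0x171252C637E0AA23.
Stored little-endian, the bytes at ascending addresses are 23 AA E0 37 C6 52 12 17.
Read back as big-endian, the last byte is least significant, giving 0x23AAE037C6521217.

0x23AAE037C6521217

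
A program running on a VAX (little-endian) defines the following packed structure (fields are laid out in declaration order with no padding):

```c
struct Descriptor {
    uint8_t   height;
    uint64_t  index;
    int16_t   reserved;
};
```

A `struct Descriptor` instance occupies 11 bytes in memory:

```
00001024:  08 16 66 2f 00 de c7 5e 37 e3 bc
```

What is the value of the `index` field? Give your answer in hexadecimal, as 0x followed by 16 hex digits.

`index` follows `height` (1 byte), so it starts at byte offset 1 and occupies 8 bytes.
Bytes at offsets 1..8: 16 66 2F 00 DE C7 5E 37.
Little-endian: lowest address holds the least-significant byte.
Reassemble most-significant byte first: 37 5E C7 DE 00 2F 66 16 → 0x375EC7DE002F6616.

0x375EC7DE002F6616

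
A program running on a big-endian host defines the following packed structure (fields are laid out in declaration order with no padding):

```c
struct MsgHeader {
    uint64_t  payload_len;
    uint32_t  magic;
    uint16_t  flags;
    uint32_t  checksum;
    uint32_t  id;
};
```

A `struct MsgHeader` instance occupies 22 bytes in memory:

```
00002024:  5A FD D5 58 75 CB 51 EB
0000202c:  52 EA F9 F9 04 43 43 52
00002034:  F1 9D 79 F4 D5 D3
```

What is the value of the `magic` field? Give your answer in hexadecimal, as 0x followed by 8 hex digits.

0x52EAF9F9

`magic` follows `payload_len` (8 bytes), so it starts at byte offset 8 and occupies 4 bytes.
Bytes at offsets 8..11: 52 EA F9 F9.
In big-endian order the high byte comes first in memory.
The bytes are already most-significant first: 0x52EAF9F9.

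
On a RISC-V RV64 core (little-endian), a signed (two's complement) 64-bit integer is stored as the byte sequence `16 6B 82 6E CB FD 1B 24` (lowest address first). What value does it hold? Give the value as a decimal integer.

2601952259910822678

Little-endian: lowest address holds the least-significant byte.
Reassemble most-significant byte first: 24 1B FD CB 6E 82 6B 16 → 0x241BFDCB6E826B16.
0x241BFDCB6E826B16 = 2601952259910822678.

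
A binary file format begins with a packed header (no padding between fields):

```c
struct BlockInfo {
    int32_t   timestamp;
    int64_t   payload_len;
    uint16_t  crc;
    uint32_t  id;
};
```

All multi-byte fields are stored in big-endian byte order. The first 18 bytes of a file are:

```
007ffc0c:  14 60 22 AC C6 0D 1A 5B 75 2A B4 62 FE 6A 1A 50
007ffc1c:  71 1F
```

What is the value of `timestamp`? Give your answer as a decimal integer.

341844652

`timestamp` is the first field, at byte offset 0, occupying 4 bytes.
Bytes at offsets 0..3: 14 60 22 AC.
Big-endian: lowest address holds the most-significant byte.
The bytes are already most-significant first: 0x146022AC.
0x146022AC = 341844652.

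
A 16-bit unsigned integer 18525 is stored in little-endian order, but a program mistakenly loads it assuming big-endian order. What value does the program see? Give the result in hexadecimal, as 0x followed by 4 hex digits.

18525 in 16-bit hexadecimal is 0x485D.
Stored little-endian, the bytes at ascending addresses are 5D 48.
Read back as big-endian, the last byte is least significant, giving 0x5D48.

0x5D48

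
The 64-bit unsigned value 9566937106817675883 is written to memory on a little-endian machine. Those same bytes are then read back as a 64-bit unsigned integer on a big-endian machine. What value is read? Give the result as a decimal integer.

7778383275459265668

9566937106817675883 in 64-bit hexadecimal is 0x84C4969C605EF26B.
Stored little-endian, the bytes at ascending addresses are 6B F2 5E 60 9C 96 C4 84.
Read back as big-endian, the last byte is least significant, giving 0x6BF25E609C96C484.
0x6BF25E609C96C484 = 7778383275459265668.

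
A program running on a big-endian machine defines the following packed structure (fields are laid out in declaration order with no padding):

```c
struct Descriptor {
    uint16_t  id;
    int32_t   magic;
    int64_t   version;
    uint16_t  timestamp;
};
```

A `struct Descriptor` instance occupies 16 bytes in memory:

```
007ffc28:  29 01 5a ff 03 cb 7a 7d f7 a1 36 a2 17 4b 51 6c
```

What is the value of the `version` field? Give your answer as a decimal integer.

`version` follows `id` (2 B), `magic` (4 B), so it starts at offset 2 + 4 = 6 and occupies 8 bytes.
Bytes at offsets 6..13: 7A 7D F7 A1 36 A2 17 4B.
Big-endian stores the most-significant byte at the lowest address.
The bytes are already most-significant first: 0x7A7DF7A136A2174B.
0x7A7DF7A136A2174B = 8826483116494427979.

8826483116494427979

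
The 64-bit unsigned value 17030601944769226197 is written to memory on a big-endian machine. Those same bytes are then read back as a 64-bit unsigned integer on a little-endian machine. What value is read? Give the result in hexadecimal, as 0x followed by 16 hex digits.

0xD5E50B9D3CDA58EC

17030601944769226197 in 64-bit hexadecimal is 0xEC58DA3C9D0BE5D5.
Stored big-endian, the bytes at ascending addresses are EC 58 DA 3C 9D 0B E5 D5.
Read back as little-endian, the first byte is least significant, giving 0xD5E50B9D3CDA58EC.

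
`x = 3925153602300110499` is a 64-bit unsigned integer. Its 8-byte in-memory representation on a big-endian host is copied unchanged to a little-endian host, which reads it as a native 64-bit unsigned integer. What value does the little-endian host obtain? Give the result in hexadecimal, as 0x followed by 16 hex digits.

3925153602300110499 in 64-bit hexadecimal is 0x3678F267A9F166A3.
Stored big-endian, the bytes at ascending addresses are 36 78 F2 67 A9 F1 66 A3.
Read back as little-endian, the first byte is least significant, giving 0xA366F1A967F27836.

0xA366F1A967F27836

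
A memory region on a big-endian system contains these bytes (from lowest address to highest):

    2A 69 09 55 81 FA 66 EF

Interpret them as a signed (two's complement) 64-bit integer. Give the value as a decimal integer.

3055984085005133551

In big-endian order the high byte comes first in memory.
The bytes are already most-significant first: 0x2A69095581FA66EF.
0x2A69095581FA66EF = 3055984085005133551.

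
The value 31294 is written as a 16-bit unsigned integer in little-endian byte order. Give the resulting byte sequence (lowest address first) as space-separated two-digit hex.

31294 in hexadecimal, padded to 16 bits, is 0x7A3E.
Split into bytes (most-significant first): 7A 3E.
Little-endian stores the least-significant byte at the lowest address.
So at ascending addresses the bytes are 3E 7A.

3E 7A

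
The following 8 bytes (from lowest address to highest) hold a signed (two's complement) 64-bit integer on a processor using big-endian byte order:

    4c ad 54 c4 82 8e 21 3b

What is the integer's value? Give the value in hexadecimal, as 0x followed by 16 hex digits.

0x4CAD54C4828E213B

Big-endian: lowest address holds the most-significant byte.
The bytes are already most-significant first: 0x4CAD54C4828E213B.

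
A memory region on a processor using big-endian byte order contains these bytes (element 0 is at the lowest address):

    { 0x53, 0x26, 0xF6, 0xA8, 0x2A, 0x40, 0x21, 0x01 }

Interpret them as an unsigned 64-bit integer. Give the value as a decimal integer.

In big-endian order the high byte comes first in memory.
The bytes are already most-significant first: 0x5326F6A82A402101.
0x5326F6A82A402101 = 5991747556386808065.

5991747556386808065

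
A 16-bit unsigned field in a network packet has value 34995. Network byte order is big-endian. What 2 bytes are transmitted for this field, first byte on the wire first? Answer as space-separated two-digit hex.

34995 in hexadecimal, padded to 16 bits, is 0x88B3.
Split into bytes (most-significant first): 88 B3.
In big-endian order the high byte comes first in memory.
So the memory order matches the most-significant-first order: 88 B3.

88 B3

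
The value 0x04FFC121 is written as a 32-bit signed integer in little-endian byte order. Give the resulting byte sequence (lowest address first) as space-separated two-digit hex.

Split into bytes (most-significant first): 04 FF C1 21.
Little-endian stores the least-significant byte at the lowest address.
So at ascending addresses the bytes are 21 C1 FF 04.

21 C1 FF 04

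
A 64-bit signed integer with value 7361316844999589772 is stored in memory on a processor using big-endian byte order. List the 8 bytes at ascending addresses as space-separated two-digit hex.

66 28 A6 AB 29 4C BF 8C

7361316844999589772 in hexadecimal, padded to 64 bits, is 0x6628A6AB294CBF8C.
Split into bytes (most-significant first): 66 28 A6 AB 29 4C BF 8C.
Big-endian stores the most-significant byte at the lowest address.
So the memory order matches the most-significant-first order: 66 28 A6 AB 29 4C BF 8C.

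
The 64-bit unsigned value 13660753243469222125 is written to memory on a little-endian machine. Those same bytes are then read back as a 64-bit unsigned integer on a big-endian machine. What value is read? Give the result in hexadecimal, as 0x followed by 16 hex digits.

0xED903F79B2BE94BD

13660753243469222125 in 64-bit hexadecimal is 0xBD94BEB2793F90ED.
Stored little-endian, the bytes at ascending addresses are ED 90 3F 79 B2 BE 94 BD.
Read back as big-endian, the last byte is least significant, giving 0xED903F79B2BE94BD.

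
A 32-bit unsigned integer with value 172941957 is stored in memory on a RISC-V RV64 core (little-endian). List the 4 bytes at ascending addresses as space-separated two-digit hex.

172941957 in hexadecimal, padded to 32 bits, is 0x0A4EE285.
Split into bytes (most-significant first): 0A 4E E2 85.
Little-endian stores the least-significant byte at the lowest address.
So at ascending addresses the bytes are 85 E2 4E 0A.

85 E2 4E 0A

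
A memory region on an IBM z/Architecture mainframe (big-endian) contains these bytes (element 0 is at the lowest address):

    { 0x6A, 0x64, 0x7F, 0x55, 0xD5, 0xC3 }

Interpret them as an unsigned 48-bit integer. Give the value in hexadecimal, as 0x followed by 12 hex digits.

Big-endian: lowest address holds the most-significant byte.
The bytes are already most-significant first: 0x6A647F55D5C3.

0x6A647F55D5C3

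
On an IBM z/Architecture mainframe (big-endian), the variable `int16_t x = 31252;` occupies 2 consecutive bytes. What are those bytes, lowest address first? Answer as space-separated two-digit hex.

7A 14

31252 in hexadecimal, padded to 16 bits, is 0x7A14.
Split into bytes (most-significant first): 7A 14.
Big-endian stores the most-significant byte at the lowest address.
So the memory order matches the most-significant-first order: 7A 14.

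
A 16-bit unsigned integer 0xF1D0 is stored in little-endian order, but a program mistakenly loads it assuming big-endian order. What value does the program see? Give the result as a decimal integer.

53489

Stored little-endian, the bytes at ascending addresses are D0 F1.
Read back as big-endian, the last byte is least significant, giving 0xD0F1.
0xD0F1 = 53489.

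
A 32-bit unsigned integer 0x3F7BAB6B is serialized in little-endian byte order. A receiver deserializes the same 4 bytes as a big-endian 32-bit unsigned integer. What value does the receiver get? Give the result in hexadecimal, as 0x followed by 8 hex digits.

0x6BAB7B3F

Stored little-endian, the bytes at ascending addresses are 6B AB 7B 3F.
Read back as big-endian, the last byte is least significant, giving 0x6BAB7B3F.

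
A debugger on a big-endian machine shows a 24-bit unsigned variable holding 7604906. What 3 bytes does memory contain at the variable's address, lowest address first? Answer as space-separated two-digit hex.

74 0A AA

7604906 in hexadecimal, padded to 24 bits, is 0x740AAA.
Split into bytes (most-significant first): 74 0A AA.
Big-endian stores the most-significant byte at the lowest address.
So the memory order matches the most-significant-first order: 74 0A AA.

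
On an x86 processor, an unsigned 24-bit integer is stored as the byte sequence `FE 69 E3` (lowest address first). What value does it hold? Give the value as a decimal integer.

Little-endian stores the least-significant byte at the lowest address.
Reassemble most-significant byte first: E3 69 FE → 0xE369FE.
0xE369FE = 14903806.

14903806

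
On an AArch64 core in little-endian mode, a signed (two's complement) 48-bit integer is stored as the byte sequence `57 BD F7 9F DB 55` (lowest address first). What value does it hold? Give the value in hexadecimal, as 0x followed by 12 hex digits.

0x55DB9FF7BD57

In little-endian order the low byte comes first in memory.
Reassemble most-significant byte first: 55 DB 9F F7 BD 57 → 0x55DB9FF7BD57.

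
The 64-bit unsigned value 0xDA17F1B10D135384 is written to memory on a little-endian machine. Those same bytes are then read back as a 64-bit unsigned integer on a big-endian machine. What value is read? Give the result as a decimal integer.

9534985785614342106

Stored little-endian, the bytes at ascending addresses are 84 53 13 0D B1 F1 17 DA.
Read back as big-endian, the last byte is least significant, giving 0x8453130DB1F117DA.
0x8453130DB1F117DA = 9534985785614342106.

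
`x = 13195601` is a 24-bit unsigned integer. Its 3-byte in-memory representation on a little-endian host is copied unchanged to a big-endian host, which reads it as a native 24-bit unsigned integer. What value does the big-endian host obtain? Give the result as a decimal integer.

13195601 in 24-bit hexadecimal is 0xC95951.
Stored little-endian, the bytes at ascending addresses are 51 59 C9.
Read back as big-endian, the last byte is least significant, giving 0x5159C9.
0x5159C9 = 5331401.

5331401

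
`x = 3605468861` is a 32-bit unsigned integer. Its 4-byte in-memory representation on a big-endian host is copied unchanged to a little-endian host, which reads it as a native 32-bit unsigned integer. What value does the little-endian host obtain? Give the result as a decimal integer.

3172394966

3605468861 in 32-bit hexadecimal is 0xD6E716BD.
Stored big-endian, the bytes at ascending addresses are D6 E7 16 BD.
Read back as little-endian, the first byte is least significant, giving 0xBD16E7D6.
0xBD16E7D6 = 3172394966.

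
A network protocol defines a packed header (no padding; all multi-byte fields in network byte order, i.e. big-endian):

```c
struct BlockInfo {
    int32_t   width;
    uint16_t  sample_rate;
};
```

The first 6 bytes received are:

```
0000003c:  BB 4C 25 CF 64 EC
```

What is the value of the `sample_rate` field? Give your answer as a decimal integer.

25836

`sample_rate` follows `width` (4 bytes), so it starts at byte offset 4 and occupies 2 bytes.
Bytes at offsets 4..5: 64 EC.
In big-endian order the high byte comes first in memory.
The bytes are already most-significant first: 0x64EC.
0x64EC = 25836.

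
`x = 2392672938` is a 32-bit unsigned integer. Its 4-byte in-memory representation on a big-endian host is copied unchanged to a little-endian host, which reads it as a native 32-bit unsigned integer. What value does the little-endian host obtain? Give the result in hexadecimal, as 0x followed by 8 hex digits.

2392672938 in 32-bit hexadecimal is 0x8E9D4AAA.
Stored big-endian, the bytes at ascending addresses are 8E 9D 4A AA.
Read back as little-endian, the first byte is least significant, giving 0xAA4A9D8E.

0xAA4A9D8E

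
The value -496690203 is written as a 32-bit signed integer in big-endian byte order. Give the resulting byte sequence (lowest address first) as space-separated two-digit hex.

E2 65 1B E5

Two's complement of -496690203 in 32 bits: 496690203 = 0x1D9AE41B; invert → 0xE2651BE4; add 1 → 0xE2651BE5.
Split into bytes (most-significant first): E2 65 1B E5.
Big-endian stores the most-significant byte at the lowest address.
So the memory order matches the most-significant-first order: E2 65 1B E5.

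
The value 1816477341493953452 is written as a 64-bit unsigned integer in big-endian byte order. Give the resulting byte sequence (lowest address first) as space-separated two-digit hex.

1816477341493953452 in hexadecimal, padded to 64 bits, is 0x19356C849A4B03AC.
Split into bytes (most-significant first): 19 35 6C 84 9A 4B 03 AC.
In big-endian order the high byte comes first in memory.
So the memory order matches the most-significant-first order: 19 35 6C 84 9A 4B 03 AC.

19 35 6C 84 9A 4B 03 AC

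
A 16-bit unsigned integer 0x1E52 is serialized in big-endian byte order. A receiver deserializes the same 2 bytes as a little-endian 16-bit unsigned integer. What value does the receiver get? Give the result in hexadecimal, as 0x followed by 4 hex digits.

Stored big-endian, the bytes at ascending addresses are 1E 52.
Read back as little-endian, the first byte is least significant, giving 0x521E.

0x521E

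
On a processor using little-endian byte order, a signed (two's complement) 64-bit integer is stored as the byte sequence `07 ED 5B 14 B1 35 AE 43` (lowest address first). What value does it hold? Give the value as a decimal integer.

4876894481155878151

In little-endian order the low byte comes first in memory.
Reassemble most-significant byte first: 43 AE 35 B1 14 5B ED 07 → 0x43AE35B1145BED07.
0x43AE35B1145BED07 = 4876894481155878151.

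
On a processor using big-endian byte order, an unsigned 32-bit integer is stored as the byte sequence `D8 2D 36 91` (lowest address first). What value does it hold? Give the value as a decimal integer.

In big-endian order the high byte comes first in memory.
The bytes are already most-significant first: 0xD82D3691.
0xD82D3691 = 3626841745.

3626841745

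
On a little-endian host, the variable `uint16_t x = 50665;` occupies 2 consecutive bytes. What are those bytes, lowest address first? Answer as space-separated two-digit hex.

E9 C5

50665 in hexadecimal, padded to 16 bits, is 0xC5E9.
Split into bytes (most-significant first): C5 E9.
Little-endian: lowest address holds the least-significant byte.
So at ascending addresses the bytes are E9 C5.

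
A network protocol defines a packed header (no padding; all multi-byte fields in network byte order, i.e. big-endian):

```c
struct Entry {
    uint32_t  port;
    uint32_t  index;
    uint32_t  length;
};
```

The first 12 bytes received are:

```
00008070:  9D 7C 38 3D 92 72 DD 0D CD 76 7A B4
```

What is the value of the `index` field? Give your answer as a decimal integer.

2457001229

`index` follows `port` (4 bytes), so it starts at byte offset 4 and occupies 4 bytes.
Bytes at offsets 4..7: 92 72 DD 0D.
In big-endian order the high byte comes first in memory.
The bytes are already most-significant first: 0x9272DD0D.
0x9272DD0D = 2457001229.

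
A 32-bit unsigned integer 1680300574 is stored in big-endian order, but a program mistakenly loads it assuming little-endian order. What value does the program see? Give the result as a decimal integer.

1680300574 in 32-bit hexadecimal is 0x64275A1E.
Stored big-endian, the bytes at ascending addresses are 64 27 5A 1E.
Read back as little-endian, the first byte is least significant, giving 0x1E5A2764.
0x1E5A2764 = 509224804.

509224804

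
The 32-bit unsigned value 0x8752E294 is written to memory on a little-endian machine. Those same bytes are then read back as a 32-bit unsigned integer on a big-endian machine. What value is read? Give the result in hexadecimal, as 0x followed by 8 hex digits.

0x94E25287

Stored little-endian, the bytes at ascending addresses are 94 E2 52 87.
Read back as big-endian, the last byte is least significant, giving 0x94E25287.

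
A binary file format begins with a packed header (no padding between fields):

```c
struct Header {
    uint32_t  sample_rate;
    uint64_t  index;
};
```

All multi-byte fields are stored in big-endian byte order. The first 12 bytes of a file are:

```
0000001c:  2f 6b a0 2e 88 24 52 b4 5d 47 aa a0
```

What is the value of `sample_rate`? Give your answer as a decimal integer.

795582510

`sample_rate` is the first field, at byte offset 0, occupying 4 bytes.
Bytes at offsets 0..3: 2F 6B A0 2E.
In big-endian order the high byte comes first in memory.
The bytes are already most-significant first: 0x2F6BA02E.
0x2F6BA02E = 795582510.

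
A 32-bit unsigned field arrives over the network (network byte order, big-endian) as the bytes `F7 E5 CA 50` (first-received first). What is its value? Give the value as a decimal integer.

4159031888

In big-endian order the high byte comes first in memory.
The bytes are already most-significant first: 0xF7E5CA50.
0xF7E5CA50 = 4159031888.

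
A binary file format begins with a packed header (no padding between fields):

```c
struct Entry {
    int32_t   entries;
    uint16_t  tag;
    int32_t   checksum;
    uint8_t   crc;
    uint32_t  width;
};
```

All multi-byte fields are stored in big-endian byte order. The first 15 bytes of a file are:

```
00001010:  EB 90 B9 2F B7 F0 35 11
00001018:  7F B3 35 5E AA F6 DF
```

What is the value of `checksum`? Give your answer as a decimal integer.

`checksum` follows `entries` (4 B), `tag` (2 B), so it starts at offset 4 + 2 = 6 and occupies 4 bytes.
Bytes at offsets 6..9: 35 11 7F B3.
In big-endian order the high byte comes first in memory.
The bytes are already most-significant first: 0x35117FB3.
0x35117FB3 = 890339251.

890339251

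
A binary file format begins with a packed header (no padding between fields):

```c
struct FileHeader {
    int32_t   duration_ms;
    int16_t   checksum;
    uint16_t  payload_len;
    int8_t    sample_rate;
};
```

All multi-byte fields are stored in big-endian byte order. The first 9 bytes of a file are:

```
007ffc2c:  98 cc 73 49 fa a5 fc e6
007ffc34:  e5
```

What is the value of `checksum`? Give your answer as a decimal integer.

`checksum` follows `duration_ms` (4 bytes), so it starts at byte offset 4 and occupies 2 bytes.
Bytes at offsets 4..5: FA A5.
Big-endian: lowest address holds the most-significant byte.
The bytes are already most-significant first: 0xFAA5.
Top bit is set, so as a signed 16-bit value this is 0xFAA5 − 2^16 = -1371.

-1371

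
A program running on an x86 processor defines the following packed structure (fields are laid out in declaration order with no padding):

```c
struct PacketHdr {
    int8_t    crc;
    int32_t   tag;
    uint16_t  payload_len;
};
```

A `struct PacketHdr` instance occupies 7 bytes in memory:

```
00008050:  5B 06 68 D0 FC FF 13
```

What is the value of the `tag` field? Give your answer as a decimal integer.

-53450746

`tag` follows `crc` (1 byte), so it starts at byte offset 1 and occupies 4 bytes.
Bytes at offsets 1..4: 06 68 D0 FC.
Little-endian stores the least-significant byte at the lowest address.
Reassemble most-significant byte first: FC D0 68 06 → 0xFCD06806.
Top bit is set, so as a signed 32-bit value this is 0xFCD06806 − 2^32 = -53450746.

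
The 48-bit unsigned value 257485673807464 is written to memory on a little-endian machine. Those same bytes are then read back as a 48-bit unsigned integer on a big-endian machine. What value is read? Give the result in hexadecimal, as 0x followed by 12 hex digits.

257485673807464 in 48-bit hexadecimal is 0xEA2E8E1F3E68.
Stored little-endian, the bytes at ascending addresses are 68 3E 1F 8E 2E EA.
Read back as big-endian, the last byte is least significant, giving 0x683E1F8E2EEA.

0x683E1F8E2EEA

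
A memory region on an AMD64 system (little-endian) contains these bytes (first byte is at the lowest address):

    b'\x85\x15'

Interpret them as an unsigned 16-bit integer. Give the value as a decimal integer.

5509

Little-endian stores the least-significant byte at the lowest address.
Reassemble most-significant byte first: 15 85 → 0x1585.
0x1585 = 5509.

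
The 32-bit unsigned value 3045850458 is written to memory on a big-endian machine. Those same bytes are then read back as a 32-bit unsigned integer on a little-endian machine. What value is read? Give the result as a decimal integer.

3045850458 in 32-bit hexadecimal is 0xB58BFD5A.
Stored big-endian, the bytes at ascending addresses are B5 8B FD 5A.
Read back as little-endian, the first byte is least significant, giving 0x5AFD8BB5.
0x5AFD8BB5 = 1526565813.

1526565813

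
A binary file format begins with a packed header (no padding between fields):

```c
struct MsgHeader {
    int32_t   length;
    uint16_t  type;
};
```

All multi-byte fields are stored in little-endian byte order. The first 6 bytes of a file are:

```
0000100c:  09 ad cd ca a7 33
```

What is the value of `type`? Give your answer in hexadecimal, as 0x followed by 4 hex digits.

`type` follows `length` (4 bytes), so it starts at byte offset 4 and occupies 2 bytes.
Bytes at offsets 4..5: A7 33.
In little-endian order the low byte comes first in memory.
Reassemble most-significant byte first: 33 A7 → 0x33A7.

0x33A7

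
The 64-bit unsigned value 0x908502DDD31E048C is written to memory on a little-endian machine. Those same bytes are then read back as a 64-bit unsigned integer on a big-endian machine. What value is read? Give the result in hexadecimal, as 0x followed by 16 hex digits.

0x8C041ED3DD028590

Stored little-endian, the bytes at ascending addresses are 8C 04 1E D3 DD 02 85 90.
Read back as big-endian, the last byte is least significant, giving 0x8C041ED3DD028590.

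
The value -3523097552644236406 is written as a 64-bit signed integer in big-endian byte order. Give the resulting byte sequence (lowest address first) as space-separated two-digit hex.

CF 1B 71 71 29 97 9B 8A

Two's complement of -3523097552644236406 in 64 bits: 3523097552644236406 = 0x30E48E8ED6686476; invert → 0xCF1B717129979B89; add 1 → 0xCF1B717129979B8A.
Split into bytes (most-significant first): CF 1B 71 71 29 97 9B 8A.
Big-endian: lowest address holds the most-significant byte.
So the memory order matches the most-significant-first order: CF 1B 71 71 29 97 9B 8A.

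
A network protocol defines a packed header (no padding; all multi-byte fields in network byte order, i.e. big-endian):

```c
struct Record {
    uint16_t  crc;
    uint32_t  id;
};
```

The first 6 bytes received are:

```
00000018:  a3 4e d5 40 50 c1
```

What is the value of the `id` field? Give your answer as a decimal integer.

`id` follows `crc` (2 bytes), so it starts at byte offset 2 and occupies 4 bytes.
Bytes at offsets 2..5: D5 40 50 C1.
Big-endian stores the most-significant byte at the lowest address.
The bytes are already most-significant first: 0xD54050C1.
0xD54050C1 = 3577761985.

3577761985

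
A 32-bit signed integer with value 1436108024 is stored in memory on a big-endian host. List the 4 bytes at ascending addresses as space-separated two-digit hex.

1436108024 in hexadecimal, padded to 32 bits, is 0x559944F8.
Split into bytes (most-significant first): 55 99 44 F8.
Big-endian: lowest address holds the most-significant byte.
So the memory order matches the most-significant-first order: 55 99 44 F8.

55 99 44 F8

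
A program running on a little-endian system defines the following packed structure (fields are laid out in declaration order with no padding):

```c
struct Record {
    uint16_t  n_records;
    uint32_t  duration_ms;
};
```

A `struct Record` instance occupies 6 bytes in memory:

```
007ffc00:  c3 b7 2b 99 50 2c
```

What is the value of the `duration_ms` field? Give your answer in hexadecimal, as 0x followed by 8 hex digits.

`duration_ms` follows `n_records` (2 bytes), so it starts at byte offset 2 and occupies 4 bytes.
Bytes at offsets 2..5: 2B 99 50 2C.
In little-endian order the low byte comes first in memory.
Reassemble most-significant byte first: 2C 50 99 2B → 0x2C50992B.

0x2C50992B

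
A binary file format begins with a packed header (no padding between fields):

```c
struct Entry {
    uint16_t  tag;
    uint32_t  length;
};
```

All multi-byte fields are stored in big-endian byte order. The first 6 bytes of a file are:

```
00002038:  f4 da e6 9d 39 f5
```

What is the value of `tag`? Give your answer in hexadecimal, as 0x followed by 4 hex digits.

`tag` is the first field, at byte offset 0, occupying 2 bytes.
Bytes at offsets 0..1: F4 DA.
In big-endian order the high byte comes first in memory.
The bytes are already most-significant first: 0xF4DA.

0xF4DA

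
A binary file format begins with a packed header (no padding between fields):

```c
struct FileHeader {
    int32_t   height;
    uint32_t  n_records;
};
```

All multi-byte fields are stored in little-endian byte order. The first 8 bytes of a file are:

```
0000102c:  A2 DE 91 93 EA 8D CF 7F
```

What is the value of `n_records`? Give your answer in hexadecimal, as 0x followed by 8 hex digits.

0x7FCF8DEA

`n_records` follows `height` (4 bytes), so it starts at byte offset 4 and occupies 4 bytes.
Bytes at offsets 4..7: EA 8D CF 7F.
Little-endian: lowest address holds the least-significant byte.
Reassemble most-significant byte first: 7F CF 8D EA → 0x7FCF8DEA.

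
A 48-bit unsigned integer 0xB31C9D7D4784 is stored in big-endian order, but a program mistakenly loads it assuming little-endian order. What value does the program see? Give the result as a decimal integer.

145442584992947

Stored big-endian, the bytes at ascending addresses are B3 1C 9D 7D 47 84.
Read back as little-endian, the first byte is least significant, giving 0x84477D9D1CB3.
0x84477D9D1CB3 = 145442584992947.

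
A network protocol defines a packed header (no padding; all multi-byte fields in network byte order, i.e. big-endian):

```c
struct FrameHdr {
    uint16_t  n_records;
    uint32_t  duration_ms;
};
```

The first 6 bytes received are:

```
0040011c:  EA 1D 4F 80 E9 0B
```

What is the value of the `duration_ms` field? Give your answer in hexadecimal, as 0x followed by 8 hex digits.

0x4F80E90B

`duration_ms` follows `n_records` (2 bytes), so it starts at byte offset 2 and occupies 4 bytes.
Bytes at offsets 2..5: 4F 80 E9 0B.
In big-endian order the high byte comes first in memory.
The bytes are already most-significant first: 0x4F80E90B.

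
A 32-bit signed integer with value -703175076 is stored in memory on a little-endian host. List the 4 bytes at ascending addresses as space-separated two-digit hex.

Two's complement of -703175076 in 32 bits: 703175076 = 0x29E999A4; invert → 0xD616665B; add 1 → 0xD616665C.
Split into bytes (most-significant first): D6 16 66 5C.
Little-endian: lowest address holds the least-significant byte.
So at ascending addresses the bytes are 5C 66 16 D6.

5C 66 16 D6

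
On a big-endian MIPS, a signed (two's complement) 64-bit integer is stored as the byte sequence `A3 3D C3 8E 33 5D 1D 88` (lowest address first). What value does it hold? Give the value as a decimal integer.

Big-endian: lowest address holds the most-significant byte.
The bytes are already most-significant first: 0xA33DC38E335D1D88.
Top bit is set, so as a signed 64-bit value this is 0xA33DC38E335D1D88 − 2^64 = -6683971256433435256.

-6683971256433435256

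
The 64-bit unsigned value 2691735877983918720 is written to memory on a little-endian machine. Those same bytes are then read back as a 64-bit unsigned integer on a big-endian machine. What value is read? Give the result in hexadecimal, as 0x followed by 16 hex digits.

0x80DA670485F75A25

2691735877983918720 in 64-bit hexadecimal is 0x255AF7850467DA80.
Stored little-endian, the bytes at ascending addresses are 80 DA 67 04 85 F7 5A 25.
Read back as big-endian, the last byte is least significant, giving 0x80DA670485F75A25.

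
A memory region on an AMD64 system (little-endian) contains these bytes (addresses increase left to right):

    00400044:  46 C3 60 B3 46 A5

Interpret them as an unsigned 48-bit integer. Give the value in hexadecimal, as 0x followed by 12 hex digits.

0xA546B360C346

Little-endian: lowest address holds the least-significant byte.
Reassemble most-significant byte first: A5 46 B3 60 C3 46 → 0xA546B360C346.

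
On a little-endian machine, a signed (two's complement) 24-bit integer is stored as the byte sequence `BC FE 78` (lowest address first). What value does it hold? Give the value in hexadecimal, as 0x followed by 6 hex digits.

0x78FEBC

Little-endian stores the least-significant byte at the lowest address.
Reassemble most-significant byte first: 78 FE BC → 0x78FEBC.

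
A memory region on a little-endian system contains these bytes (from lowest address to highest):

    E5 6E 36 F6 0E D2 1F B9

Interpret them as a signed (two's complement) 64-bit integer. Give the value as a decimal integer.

In little-endian order the low byte comes first in memory.
Reassemble most-significant byte first: B9 1F D2 0E F6 36 6E E5 → 0xB91FD20EF6366EE5.
Top bit is set, so as a signed 64-bit value this is 0xB91FD20EF6366EE5 − 2^64 = -5107132490712715547.

-5107132490712715547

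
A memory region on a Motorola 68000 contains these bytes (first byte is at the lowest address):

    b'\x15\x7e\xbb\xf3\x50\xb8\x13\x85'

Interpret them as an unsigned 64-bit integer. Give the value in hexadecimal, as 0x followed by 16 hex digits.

Big-endian stores the most-significant byte at the lowest address.
The bytes are already most-significant first: 0x157EBBF350B81385.

0x157EBBF350B81385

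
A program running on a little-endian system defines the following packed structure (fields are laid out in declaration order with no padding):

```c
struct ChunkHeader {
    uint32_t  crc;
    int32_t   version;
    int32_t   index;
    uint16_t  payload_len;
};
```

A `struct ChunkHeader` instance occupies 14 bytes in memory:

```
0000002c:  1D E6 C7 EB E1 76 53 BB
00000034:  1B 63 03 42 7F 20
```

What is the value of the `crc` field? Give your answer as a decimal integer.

3955746333

`crc` is the first field, at byte offset 0, occupying 4 bytes.
Bytes at offsets 0..3: 1D E6 C7 EB.
In little-endian order the low byte comes first in memory.
Reassemble most-significant byte first: EB C7 E6 1D → 0xEBC7E61D.
0xEBC7E61D = 3955746333.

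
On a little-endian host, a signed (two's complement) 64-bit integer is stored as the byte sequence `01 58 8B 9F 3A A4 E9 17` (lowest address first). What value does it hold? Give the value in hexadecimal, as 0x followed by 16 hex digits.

0x17E9A43A9F8B5801

Little-endian stores the least-significant byte at the lowest address.
Reassemble most-significant byte first: 17 E9 A4 3A 9F 8B 58 01 → 0x17E9A43A9F8B5801.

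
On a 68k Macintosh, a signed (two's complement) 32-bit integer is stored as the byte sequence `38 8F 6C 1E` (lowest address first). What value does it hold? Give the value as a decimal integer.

948923422

In big-endian order the high byte comes first in memory.
The bytes are already most-significant first: 0x388F6C1E.
0x388F6C1E = 948923422.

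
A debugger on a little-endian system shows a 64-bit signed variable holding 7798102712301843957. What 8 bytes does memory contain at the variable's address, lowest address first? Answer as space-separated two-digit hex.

F5 F5 C2 C8 19 6D 38 6C

7798102712301843957 in hexadecimal, padded to 64 bits, is 0x6C386D19C8C2F5F5.
Split into bytes (most-significant first): 6C 38 6D 19 C8 C2 F5 F5.
In little-endian order the low byte comes first in memory.
So at ascending addresses the bytes are F5 F5 C2 C8 19 6D 38 6C.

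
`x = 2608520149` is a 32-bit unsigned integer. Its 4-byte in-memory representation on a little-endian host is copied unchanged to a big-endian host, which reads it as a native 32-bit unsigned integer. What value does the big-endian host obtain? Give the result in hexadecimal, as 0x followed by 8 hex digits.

0xD5DB7A9B

2608520149 in 32-bit hexadecimal is 0x9B7ADBD5.
Stored little-endian, the bytes at ascending addresses are D5 DB 7A 9B.
Read back as big-endian, the last byte is least significant, giving 0xD5DB7A9B.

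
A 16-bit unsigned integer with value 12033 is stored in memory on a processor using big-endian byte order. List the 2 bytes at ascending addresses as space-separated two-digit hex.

12033 in hexadecimal, padded to 16 bits, is 0x2F01.
Split into bytes (most-significant first): 2F 01.
Big-endian: lowest address holds the most-significant byte.
So the memory order matches the most-significant-first order: 2F 01.

2F 01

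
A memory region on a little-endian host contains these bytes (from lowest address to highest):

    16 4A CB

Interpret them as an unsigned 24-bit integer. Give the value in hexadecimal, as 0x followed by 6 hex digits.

0xCB4A16

Little-endian stores the least-significant byte at the lowest address.
Reassemble most-significant byte first: CB 4A 16 → 0xCB4A16.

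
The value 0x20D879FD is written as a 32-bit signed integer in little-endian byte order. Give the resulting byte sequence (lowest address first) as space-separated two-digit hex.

FD 79 D8 20

Split into bytes (most-significant first): 20 D8 79 FD.
Little-endian: lowest address holds the least-significant byte.
So at ascending addresses the bytes are FD 79 D8 20.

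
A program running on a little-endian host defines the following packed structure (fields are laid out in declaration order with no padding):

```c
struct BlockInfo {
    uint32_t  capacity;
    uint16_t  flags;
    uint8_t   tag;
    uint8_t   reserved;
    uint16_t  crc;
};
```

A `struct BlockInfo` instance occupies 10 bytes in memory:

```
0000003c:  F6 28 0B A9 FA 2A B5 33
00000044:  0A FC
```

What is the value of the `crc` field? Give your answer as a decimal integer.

`crc` follows `capacity` (4 B), `flags` (2 B), `tag` (1 B), `reserved` (1 B), so it starts at offset 4 + 2 + 1 + 1 = 8 and occupies 2 bytes.
Bytes at offsets 8..9: 0A FC.
In little-endian order the low byte comes first in memory.
Reassemble most-significant byte first: FC 0A → 0xFC0A.
0xFC0A = 64522.

64522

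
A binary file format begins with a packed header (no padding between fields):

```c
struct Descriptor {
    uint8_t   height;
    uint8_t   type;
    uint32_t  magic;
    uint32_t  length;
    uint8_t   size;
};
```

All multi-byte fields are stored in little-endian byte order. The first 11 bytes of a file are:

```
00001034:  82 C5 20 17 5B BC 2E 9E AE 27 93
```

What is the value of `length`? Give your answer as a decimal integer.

`length` follows `height` (1 B), `type` (1 B), `magic` (4 B), so it starts at offset 1 + 1 + 4 = 6 and occupies 4 bytes.
Bytes at offsets 6..9: 2E 9E AE 27.
Little-endian stores the least-significant byte at the lowest address.
Reassemble most-significant byte first: 27 AE 9E 2E → 0x27AE9E2E.
0x27AE9E2E = 665755182.

665755182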